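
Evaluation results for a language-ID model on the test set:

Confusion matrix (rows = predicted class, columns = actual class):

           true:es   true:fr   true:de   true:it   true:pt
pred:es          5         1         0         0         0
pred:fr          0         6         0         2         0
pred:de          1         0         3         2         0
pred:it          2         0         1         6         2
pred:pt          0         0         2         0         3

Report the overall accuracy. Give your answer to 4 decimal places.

0.6389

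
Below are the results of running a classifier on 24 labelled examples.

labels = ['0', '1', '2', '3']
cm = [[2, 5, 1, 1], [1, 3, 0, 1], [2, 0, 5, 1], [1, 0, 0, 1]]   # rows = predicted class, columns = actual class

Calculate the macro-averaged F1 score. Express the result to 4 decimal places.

0.4440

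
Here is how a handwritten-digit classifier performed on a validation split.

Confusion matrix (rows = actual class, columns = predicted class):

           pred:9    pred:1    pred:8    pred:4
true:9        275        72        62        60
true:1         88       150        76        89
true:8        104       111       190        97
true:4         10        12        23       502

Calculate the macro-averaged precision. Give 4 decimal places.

0.5559

Per-class precision (TP/(TP+FP)):
  9: TP=275, FP=88+104+10=202 → 275/477 = 0.57652
  1: TP=150, FP=72+111+12=195 → 150/345 = 0.43478
  8: TP=190, FP=62+76+23=161 → 190/351 = 0.54131
  4: TP=502, FP=60+89+97=246 → 502/748 = 0.67112
Macro-precision = mean = (0.57652 + 0.43478 + 0.54131 + 0.67112) / 4 = 0.5559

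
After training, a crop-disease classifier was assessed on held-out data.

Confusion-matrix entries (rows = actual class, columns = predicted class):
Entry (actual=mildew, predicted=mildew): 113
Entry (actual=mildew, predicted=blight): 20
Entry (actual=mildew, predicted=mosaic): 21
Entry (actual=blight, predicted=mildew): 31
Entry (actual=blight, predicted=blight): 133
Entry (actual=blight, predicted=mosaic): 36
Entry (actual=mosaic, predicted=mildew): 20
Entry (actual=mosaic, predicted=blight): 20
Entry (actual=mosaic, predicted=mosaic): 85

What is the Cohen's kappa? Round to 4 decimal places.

0.5331

Observed agreement pₒ = trace/N = 331/479 = 0.69102
Expected agreement pₑ = Σ (rowᵢ·colᵢ)/N² = (154·164 + 200·173 + 125·142)/479² = 0.33824
κ = (pₒ − pₑ)/(1 − pₑ) = (0.69102 − 0.33824)/(1 − 0.33824) = 0.5331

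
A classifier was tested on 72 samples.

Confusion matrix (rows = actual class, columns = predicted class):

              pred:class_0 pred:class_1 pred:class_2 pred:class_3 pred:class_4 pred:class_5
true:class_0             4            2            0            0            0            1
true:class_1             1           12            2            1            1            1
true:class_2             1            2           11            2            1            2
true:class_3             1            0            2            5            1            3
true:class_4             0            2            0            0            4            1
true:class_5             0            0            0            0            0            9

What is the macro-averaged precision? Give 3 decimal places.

0.616

Per-class precision (TP/(TP+FP)):
  class_0: TP=4, FP=1+1+1+0+0=3 → 4/7 = 0.5714
  class_1: TP=12, FP=2+2+0+2+0=6 → 12/18 = 0.6667
  class_2: TP=11, FP=0+2+2+0+0=4 → 11/15 = 0.7333
  class_3: TP=5, FP=0+1+2+0+0=3 → 5/8 = 0.6250
  class_4: TP=4, FP=0+1+1+1+0=3 → 4/7 = 0.5714
  class_5: TP=9, FP=1+1+2+3+1=8 → 9/17 = 0.5294
Macro-precision = mean = (0.5714 + 0.6667 + 0.7333 + 0.6250 + 0.5714 + 0.5294) / 6 = 0.616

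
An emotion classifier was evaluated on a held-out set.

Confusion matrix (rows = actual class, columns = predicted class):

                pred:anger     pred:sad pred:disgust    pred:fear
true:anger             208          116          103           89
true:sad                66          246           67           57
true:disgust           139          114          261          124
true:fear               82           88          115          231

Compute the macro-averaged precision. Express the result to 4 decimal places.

Per-class precision (TP/(TP+FP)):
  anger: TP=208, FP=66+139+82=287 → 208/495 = 0.42020
  sad: TP=246, FP=116+114+88=318 → 246/564 = 0.43617
  disgust: TP=261, FP=103+67+115=285 → 261/546 = 0.47802
  fear: TP=231, FP=89+57+124=270 → 231/501 = 0.46108
Macro-precision = mean = (0.42020 + 0.43617 + 0.47802 + 0.46108) / 4 = 0.4489

0.4489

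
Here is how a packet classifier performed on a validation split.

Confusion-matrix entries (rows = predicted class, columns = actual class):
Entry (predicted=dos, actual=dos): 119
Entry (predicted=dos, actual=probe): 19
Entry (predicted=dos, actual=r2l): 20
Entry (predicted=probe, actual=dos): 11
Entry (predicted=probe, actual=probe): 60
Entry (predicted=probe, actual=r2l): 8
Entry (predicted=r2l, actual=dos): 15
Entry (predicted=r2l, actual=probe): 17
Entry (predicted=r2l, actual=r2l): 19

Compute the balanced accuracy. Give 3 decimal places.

0.617

Balanced accuracy = mean of per-class recall.
  dos: recall = 119/145 = 0.8207
  probe: recall = 60/96 = 0.6250
  r2l: recall = 19/47 = 0.4043
Mean = (0.8207 + 0.6250 + 0.4043) / 3 = 0.617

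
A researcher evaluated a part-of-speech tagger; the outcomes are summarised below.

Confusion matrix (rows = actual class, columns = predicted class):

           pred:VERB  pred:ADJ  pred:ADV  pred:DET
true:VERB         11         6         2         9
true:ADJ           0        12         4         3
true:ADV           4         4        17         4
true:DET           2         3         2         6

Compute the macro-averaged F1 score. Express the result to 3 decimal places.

Per-class F1 score (2·TP/(2·TP+FP+FN)):
  VERB: TP=11, FP=0+4+2=6, FN=6+2+9=17 → 22/45 = 0.4889
  ADJ: TP=12, FP=6+4+3=13, FN=0+4+3=7 → 24/44 = 0.5455
  ADV: TP=17, FP=2+4+2=8, FN=4+4+4=12 → 34/54 = 0.6296
  DET: TP=6, FP=9+3+4=16, FN=2+3+2=7 → 12/35 = 0.3429
Macro-F1 score = mean = (0.4889 + 0.5455 + 0.6296 + 0.3429) / 4 = 0.502

0.502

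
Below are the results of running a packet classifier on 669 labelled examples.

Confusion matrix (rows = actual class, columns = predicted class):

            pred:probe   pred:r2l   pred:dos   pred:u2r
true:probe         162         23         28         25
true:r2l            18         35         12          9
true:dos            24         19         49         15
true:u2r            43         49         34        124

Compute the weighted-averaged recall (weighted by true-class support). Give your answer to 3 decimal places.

Per-class recall (TP/(TP+FN)):
  probe: TP=162, FN=23+28+25=76 → 162/238 = 0.6807
  r2l: TP=35, FN=18+12+9=39 → 35/74 = 0.4730
  dos: TP=49, FN=24+19+15=58 → 49/107 = 0.4579
  u2r: TP=124, FN=43+49+34=126 → 124/250 = 0.4960
Weighted-recall = Σ (supportᵢ/N)·recallᵢ with N=669: (238/669)·0.6807 + (74/669)·0.4730 + (107/669)·0.4579 + (250/669)·0.4960 = 0.553

0.553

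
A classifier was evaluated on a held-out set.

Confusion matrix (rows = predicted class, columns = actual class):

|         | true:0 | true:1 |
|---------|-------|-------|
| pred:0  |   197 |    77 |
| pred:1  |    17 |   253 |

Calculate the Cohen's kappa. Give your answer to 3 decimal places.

Observed agreement pₒ = trace/N = 450/544 = 0.8272
Expected agreement pₑ = Σ (rowᵢ·colᵢ)/N² = (214·274 + 330·270)/544² = 0.4992
κ = (pₒ − pₑ)/(1 − pₑ) = (0.8272 − 0.4992)/(1 − 0.4992) = 0.655

0.655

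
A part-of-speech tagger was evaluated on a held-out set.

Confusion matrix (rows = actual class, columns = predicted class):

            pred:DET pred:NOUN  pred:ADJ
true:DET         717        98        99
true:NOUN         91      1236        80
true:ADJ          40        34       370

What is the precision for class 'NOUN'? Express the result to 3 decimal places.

0.904

Take TP from the diagonal, FP from the rest of the 'NOUN' prediction marginal, FN from the rest of the 'NOUN' actual marginal.
precision = TP/(TP+FP).
NOUN: TP=1236, FP=98+34=132 → 1236/1368 = 0.9035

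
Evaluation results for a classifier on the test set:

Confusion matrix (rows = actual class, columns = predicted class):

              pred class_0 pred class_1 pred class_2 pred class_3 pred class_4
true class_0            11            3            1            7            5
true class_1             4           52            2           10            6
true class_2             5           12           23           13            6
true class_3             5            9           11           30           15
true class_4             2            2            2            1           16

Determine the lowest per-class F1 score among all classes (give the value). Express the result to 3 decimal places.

0.407

Per-class F1 score (2·TP/(2·TP+FP+FN)):
  class_0: TP=11, FP=4+5+5+2=16, FN=3+1+7+5=16 → 22/54 = 0.4074
  class_1: TP=52, FP=3+12+9+2=26, FN=4+2+10+6=22 → 104/152 = 0.6842
  class_2: TP=23, FP=1+2+11+2=16, FN=5+12+13+6=36 → 46/98 = 0.4694
  class_3: TP=30, FP=7+10+13+1=31, FN=5+9+11+15=40 → 60/131 = 0.4580
  class_4: TP=16, FP=5+6+6+15=32, FN=2+2+2+1=7 → 32/71 = 0.4507
Lowest is class 'class_0' with F1 score = 0.407.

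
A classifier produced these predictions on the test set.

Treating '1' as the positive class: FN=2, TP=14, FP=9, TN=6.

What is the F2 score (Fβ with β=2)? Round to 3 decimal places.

0.805

Fβ = (1+β²)·TP / ((1+β²)·TP + β²·FN + FP), with β²=4
= 5·14 / (5·14 + 4·2 + 9) = 0.805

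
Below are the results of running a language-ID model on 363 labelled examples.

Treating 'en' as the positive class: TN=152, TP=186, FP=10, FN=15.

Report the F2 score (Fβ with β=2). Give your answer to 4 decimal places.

0.9300

Fβ = (1+β²)·TP / ((1+β²)·TP + β²·FN + FP), with β²=4
= 5·186 / (5·186 + 4·15 + 10) = 0.9300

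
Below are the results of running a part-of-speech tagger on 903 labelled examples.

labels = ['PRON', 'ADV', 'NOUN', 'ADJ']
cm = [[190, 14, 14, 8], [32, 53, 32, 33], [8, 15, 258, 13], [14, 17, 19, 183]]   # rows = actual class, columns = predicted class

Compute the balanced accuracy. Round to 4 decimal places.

0.7143

Balanced accuracy = mean of per-class recall.
  PRON: recall = 190/226 = 0.84071
  ADV: recall = 53/150 = 0.35333
  NOUN: recall = 258/294 = 0.87755
  ADJ: recall = 183/233 = 0.78541
Mean = (0.84071 + 0.35333 + 0.87755 + 0.78541) / 4 = 0.7143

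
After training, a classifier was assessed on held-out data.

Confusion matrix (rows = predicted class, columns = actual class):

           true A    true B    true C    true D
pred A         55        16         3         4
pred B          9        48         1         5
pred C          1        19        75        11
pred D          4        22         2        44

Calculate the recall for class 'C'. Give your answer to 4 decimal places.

0.9259

Treat 'C' as positive and all other classes as negative.
recall = TP/(TP+FN).
C: TP=75, FN=3+1+2=6 → 75/81 = 0.92593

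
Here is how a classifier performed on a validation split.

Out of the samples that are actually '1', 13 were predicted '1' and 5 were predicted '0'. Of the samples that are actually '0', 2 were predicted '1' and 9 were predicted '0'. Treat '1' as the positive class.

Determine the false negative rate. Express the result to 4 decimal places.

0.2778

FNR = FN/(FN+TP) = 5/(5+13) = 0.2778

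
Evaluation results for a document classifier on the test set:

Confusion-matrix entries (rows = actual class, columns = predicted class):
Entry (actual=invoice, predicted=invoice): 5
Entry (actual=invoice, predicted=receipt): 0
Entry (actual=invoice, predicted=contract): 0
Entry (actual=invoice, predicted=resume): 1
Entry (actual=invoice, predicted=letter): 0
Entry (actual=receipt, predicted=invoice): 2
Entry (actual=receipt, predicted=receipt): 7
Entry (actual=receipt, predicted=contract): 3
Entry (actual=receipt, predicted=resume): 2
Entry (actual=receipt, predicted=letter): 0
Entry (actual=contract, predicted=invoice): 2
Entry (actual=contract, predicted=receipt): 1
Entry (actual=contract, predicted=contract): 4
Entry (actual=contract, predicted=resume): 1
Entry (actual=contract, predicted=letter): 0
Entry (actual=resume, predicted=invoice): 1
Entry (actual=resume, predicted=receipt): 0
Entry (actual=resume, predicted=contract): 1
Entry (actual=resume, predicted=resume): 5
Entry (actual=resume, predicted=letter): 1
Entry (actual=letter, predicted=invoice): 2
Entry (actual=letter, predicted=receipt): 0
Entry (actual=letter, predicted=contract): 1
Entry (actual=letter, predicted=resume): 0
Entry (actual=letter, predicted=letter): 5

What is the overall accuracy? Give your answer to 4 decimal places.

Accuracy = trace / total = (5+7+4+5+5=26) / 44 = 26/44 = 0.5909

0.5909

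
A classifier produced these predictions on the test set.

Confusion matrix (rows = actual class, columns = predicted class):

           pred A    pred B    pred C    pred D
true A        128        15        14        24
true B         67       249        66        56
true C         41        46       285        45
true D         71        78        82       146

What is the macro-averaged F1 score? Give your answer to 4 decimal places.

Per-class F1 score (2·TP/(2·TP+FP+FN)):
  A: TP=128, FP=67+41+71=179, FN=15+14+24=53 → 256/488 = 0.52459
  B: TP=249, FP=15+46+78=139, FN=67+66+56=189 → 498/826 = 0.60291
  C: TP=285, FP=14+66+82=162, FN=41+46+45=132 → 570/864 = 0.65972
  D: TP=146, FP=24+56+45=125, FN=71+78+82=231 → 292/648 = 0.45062
Macro-F1 score = mean = (0.52459 + 0.60291 + 0.65972 + 0.45062) / 4 = 0.5595

0.5595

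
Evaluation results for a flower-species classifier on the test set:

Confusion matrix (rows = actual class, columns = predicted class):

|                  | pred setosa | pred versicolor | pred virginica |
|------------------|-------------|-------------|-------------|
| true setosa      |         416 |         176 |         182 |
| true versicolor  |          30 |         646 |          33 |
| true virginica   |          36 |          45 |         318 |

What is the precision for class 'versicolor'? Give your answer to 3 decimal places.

Treat 'versicolor' as positive and all other classes as negative.
precision = TP/(TP+FP).
versicolor: TP=646, FP=176+45=221 → 646/867 = 0.7451

0.745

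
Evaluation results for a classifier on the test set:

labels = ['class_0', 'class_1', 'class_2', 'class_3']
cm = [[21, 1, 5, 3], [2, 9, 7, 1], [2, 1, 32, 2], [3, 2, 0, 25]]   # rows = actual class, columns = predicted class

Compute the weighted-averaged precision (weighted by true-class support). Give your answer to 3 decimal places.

Per-class precision (TP/(TP+FP)):
  class_0: TP=21, FP=2+2+3=7 → 21/28 = 0.7500
  class_1: TP=9, FP=1+1+2=4 → 9/13 = 0.6923
  class_2: TP=32, FP=5+7+0=12 → 32/44 = 0.7273
  class_3: TP=25, FP=3+1+2=6 → 25/31 = 0.8065
Weighted-precision = Σ (supportᵢ/N)·precisionᵢ with N=116: (30/116)·0.7500 + (19/116)·0.6923 + (37/116)·0.7273 + (30/116)·0.8065 = 0.748

0.748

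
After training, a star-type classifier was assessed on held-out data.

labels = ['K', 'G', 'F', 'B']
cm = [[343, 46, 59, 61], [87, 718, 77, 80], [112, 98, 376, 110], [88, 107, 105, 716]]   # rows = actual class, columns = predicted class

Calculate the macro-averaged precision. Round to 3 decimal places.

Per-class precision (TP/(TP+FP)):
  K: TP=343, FP=87+112+88=287 → 343/630 = 0.5444
  G: TP=718, FP=46+98+107=251 → 718/969 = 0.7410
  F: TP=376, FP=59+77+105=241 → 376/617 = 0.6094
  B: TP=716, FP=61+80+110=251 → 716/967 = 0.7404
Macro-precision = mean = (0.5444 + 0.7410 + 0.6094 + 0.7404) / 4 = 0.659

0.659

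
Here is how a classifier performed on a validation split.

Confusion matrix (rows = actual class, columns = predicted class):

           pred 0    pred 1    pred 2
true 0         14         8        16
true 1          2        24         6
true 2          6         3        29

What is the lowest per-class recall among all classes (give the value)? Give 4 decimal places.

Per-class recall (TP/(TP+FN)):
  0: TP=14, FN=8+16=24 → 14/38 = 0.36842
  1: TP=24, FN=2+6=8 → 24/32 = 0.75000
  2: TP=29, FN=6+3=9 → 29/38 = 0.76316
Lowest is class '0' with recall = 0.3684.

0.3684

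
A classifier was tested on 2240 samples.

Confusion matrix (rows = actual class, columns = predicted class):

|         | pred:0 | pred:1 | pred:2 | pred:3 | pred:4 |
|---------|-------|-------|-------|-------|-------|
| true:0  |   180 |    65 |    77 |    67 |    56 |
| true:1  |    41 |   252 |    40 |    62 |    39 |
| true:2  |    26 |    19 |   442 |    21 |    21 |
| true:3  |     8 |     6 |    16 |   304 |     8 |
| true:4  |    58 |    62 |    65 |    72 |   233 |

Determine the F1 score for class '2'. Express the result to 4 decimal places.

0.7562

F1 score = 2·TP/(2·TP+FP+FN).
2: TP=442, FP=77+40+16+65=198, FN=26+19+21+21=87 → 884/1169 = 0.75620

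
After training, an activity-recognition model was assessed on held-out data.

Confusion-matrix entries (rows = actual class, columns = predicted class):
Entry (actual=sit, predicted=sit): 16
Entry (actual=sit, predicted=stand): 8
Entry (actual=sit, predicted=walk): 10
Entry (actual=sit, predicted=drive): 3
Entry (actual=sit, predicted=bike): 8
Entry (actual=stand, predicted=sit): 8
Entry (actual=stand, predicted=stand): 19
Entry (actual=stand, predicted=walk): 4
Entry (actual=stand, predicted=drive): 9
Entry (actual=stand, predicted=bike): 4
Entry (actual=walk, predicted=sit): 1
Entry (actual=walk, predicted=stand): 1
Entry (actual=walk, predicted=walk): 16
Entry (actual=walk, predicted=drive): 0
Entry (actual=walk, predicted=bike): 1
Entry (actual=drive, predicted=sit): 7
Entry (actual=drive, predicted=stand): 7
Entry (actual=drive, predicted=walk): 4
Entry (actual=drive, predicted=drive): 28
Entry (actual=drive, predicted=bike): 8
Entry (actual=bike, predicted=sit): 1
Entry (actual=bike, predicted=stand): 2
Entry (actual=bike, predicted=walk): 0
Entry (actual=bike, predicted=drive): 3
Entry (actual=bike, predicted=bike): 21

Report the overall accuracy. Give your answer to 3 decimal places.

0.529

Accuracy = trace / total = (16+19+16+28+21=100) / 189 = 100/189 = 0.529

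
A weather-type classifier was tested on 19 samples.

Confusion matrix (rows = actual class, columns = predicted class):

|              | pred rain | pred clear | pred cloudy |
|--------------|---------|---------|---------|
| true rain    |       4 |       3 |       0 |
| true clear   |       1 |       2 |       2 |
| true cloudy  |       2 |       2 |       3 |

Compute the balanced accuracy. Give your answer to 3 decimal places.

Balanced accuracy = mean of per-class recall.
  rain: recall = 4/7 = 0.5714
  clear: recall = 2/5 = 0.4000
  cloudy: recall = 3/7 = 0.4286
Mean = (0.5714 + 0.4000 + 0.4286) / 3 = 0.467

0.467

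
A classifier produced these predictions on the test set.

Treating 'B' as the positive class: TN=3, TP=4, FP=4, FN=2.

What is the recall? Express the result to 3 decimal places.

0.667

Recall = TP/(TP+FN) = 4/(4+2) = 4/6 = 0.667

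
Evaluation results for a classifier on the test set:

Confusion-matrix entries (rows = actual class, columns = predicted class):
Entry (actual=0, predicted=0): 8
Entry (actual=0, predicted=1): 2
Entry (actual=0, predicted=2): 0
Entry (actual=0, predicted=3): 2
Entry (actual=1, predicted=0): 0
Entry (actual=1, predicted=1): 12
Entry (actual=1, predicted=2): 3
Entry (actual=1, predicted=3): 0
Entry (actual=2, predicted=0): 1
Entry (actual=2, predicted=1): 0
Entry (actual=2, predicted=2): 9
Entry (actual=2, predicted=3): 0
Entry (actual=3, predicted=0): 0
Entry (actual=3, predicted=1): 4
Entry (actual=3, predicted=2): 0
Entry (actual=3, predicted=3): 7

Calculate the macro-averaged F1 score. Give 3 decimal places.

0.752

Per-class F1 score (2·TP/(2·TP+FP+FN)):
  0: TP=8, FP=0+1+0=1, FN=2+0+2=4 → 16/21 = 0.7619
  1: TP=12, FP=2+0+4=6, FN=0+3+0=3 → 24/33 = 0.7273
  2: TP=9, FP=0+3+0=3, FN=1+0+0=1 → 18/22 = 0.8182
  3: TP=7, FP=2+0+0=2, FN=0+4+0=4 → 14/20 = 0.7000
Macro-F1 score = mean = (0.7619 + 0.7273 + 0.8182 + 0.7000) / 4 = 0.752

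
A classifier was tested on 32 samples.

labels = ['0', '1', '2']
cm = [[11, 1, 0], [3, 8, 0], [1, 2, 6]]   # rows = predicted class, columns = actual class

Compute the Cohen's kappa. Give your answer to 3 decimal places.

0.665

Observed agreement pₒ = trace/N = 25/32 = 0.7813
Expected agreement pₑ = Σ (rowᵢ·colᵢ)/N² = (15·12 + 11·11 + 6·9)/32² = 0.3467
κ = (pₒ − pₑ)/(1 − pₑ) = (0.7813 − 0.3467)/(1 − 0.3467) = 0.665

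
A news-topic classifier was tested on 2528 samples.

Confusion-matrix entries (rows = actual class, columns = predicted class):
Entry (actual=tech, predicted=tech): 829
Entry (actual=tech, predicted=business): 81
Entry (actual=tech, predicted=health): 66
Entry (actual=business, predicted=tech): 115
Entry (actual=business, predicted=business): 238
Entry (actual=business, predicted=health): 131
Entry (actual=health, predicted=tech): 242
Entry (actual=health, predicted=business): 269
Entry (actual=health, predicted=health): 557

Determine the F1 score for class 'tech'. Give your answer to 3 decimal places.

0.767

Treat 'tech' as positive and all other classes as negative.
F1 score = 2·TP/(2·TP+FP+FN).
tech: TP=829, FP=115+242=357, FN=81+66=147 → 1658/2162 = 0.7669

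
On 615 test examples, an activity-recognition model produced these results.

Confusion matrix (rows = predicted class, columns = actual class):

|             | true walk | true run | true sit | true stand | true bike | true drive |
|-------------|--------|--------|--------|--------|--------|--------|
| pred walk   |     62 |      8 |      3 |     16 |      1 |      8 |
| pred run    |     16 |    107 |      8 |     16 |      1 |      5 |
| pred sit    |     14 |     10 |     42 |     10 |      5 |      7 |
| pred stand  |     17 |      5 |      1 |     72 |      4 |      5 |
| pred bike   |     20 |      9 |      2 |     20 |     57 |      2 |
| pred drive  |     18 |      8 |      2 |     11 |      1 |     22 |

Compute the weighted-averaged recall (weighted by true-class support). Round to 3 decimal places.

0.589

Per-class recall (TP/(TP+FN)):
  walk: TP=62, FN=16+14+17+20+18=85 → 62/147 = 0.4218
  run: TP=107, FN=8+10+5+9+8=40 → 107/147 = 0.7279
  sit: TP=42, FN=3+8+1+2+2=16 → 42/58 = 0.7241
  stand: TP=72, FN=16+16+10+20+11=73 → 72/145 = 0.4966
  bike: TP=57, FN=1+1+5+4+1=12 → 57/69 = 0.8261
  drive: TP=22, FN=8+5+7+5+2=27 → 22/49 = 0.4490
Weighted-recall = Σ (supportᵢ/N)·recallᵢ with N=615: (147/615)·0.4218 + (147/615)·0.7279 + (58/615)·0.7241 + (145/615)·0.4966 + (69/615)·0.8261 + (49/615)·0.4490 = 0.589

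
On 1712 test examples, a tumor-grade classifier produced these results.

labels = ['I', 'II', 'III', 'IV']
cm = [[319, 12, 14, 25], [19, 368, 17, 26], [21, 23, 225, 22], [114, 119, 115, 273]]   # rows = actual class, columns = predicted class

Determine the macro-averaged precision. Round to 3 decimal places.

Per-class precision (TP/(TP+FP)):
  I: TP=319, FP=19+21+114=154 → 319/473 = 0.6744
  II: TP=368, FP=12+23+119=154 → 368/522 = 0.7050
  III: TP=225, FP=14+17+115=146 → 225/371 = 0.6065
  IV: TP=273, FP=25+26+22=73 → 273/346 = 0.7890
Macro-precision = mean = (0.6744 + 0.7050 + 0.6065 + 0.7890) / 4 = 0.694

0.694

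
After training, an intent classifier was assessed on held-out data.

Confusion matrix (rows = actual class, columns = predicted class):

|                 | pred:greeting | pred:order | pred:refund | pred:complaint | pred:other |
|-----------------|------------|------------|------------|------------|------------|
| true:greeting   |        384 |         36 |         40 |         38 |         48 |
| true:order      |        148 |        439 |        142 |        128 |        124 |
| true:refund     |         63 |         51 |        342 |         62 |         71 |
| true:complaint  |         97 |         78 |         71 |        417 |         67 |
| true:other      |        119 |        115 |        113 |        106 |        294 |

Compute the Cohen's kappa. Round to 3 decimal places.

Observed agreement pₒ = trace/N = 1876/3593 = 0.5221
Expected agreement pₑ = Σ (rowᵢ·colᵢ)/N² = (546·811 + 981·719 + 589·708 + 730·751 + 747·604)/3593² = 0.1987
κ = (pₒ − pₑ)/(1 − pₑ) = (0.5221 − 0.1987)/(1 − 0.1987) = 0.404

0.404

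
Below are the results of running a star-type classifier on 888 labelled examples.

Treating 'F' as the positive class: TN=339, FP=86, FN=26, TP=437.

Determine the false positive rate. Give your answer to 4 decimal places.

FPR = FP/(FP+TN) = 86/(86+339) = 0.2024

0.2024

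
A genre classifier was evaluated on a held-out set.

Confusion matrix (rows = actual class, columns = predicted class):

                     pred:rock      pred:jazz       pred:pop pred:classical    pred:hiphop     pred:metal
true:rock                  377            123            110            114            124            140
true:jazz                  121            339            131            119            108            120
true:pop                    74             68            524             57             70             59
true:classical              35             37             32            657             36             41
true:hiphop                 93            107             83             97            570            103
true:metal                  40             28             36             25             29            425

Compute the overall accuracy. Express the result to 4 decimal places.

0.5506

Accuracy = trace / total = (377+339+524+657+570+425=2892) / 5252 = 2892/5252 = 0.5506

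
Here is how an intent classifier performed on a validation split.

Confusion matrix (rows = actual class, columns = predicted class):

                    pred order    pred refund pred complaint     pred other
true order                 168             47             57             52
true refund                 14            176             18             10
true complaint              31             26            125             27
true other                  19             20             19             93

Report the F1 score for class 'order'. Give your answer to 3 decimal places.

0.604

One-vs-rest for 'order': TP = diagonal; FP = other classes predicted 'order'; FN = 'order' predicted as other.
F1 score = 2·TP/(2·TP+FP+FN).
order: TP=168, FP=14+31+19=64, FN=47+57+52=156 → 336/556 = 0.6043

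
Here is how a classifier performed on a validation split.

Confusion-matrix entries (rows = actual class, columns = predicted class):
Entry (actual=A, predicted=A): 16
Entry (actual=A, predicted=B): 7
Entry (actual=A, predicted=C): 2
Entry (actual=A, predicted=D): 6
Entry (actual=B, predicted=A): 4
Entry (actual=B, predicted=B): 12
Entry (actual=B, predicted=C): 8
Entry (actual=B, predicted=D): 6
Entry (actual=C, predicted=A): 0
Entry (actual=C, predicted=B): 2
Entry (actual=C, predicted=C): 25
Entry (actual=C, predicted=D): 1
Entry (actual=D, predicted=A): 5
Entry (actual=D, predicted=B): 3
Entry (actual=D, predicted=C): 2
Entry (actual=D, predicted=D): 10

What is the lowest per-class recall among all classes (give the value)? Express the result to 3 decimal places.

Per-class recall (TP/(TP+FN)):
  A: TP=16, FN=7+2+6=15 → 16/31 = 0.5161
  B: TP=12, FN=4+8+6=18 → 12/30 = 0.4000
  C: TP=25, FN=0+2+1=3 → 25/28 = 0.8929
  D: TP=10, FN=5+3+2=10 → 10/20 = 0.5000
Lowest is class 'B' with recall = 0.400.

0.400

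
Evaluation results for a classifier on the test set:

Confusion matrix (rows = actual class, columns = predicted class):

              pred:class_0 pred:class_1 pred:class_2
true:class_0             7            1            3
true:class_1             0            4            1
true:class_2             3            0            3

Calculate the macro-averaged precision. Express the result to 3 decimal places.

0.643

Per-class precision (TP/(TP+FP)):
  class_0: TP=7, FP=0+3=3 → 7/10 = 0.7000
  class_1: TP=4, FP=1+0=1 → 4/5 = 0.8000
  class_2: TP=3, FP=3+1=4 → 3/7 = 0.4286
Macro-precision = mean = (0.7000 + 0.8000 + 0.4286) / 3 = 0.643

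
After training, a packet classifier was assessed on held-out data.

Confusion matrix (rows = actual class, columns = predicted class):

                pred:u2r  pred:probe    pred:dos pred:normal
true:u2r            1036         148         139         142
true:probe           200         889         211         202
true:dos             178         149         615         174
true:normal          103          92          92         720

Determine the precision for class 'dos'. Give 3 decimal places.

Treat 'dos' as positive and all other classes as negative.
precision = TP/(TP+FP).
dos: TP=615, FP=139+211+92=442 → 615/1057 = 0.5818

0.582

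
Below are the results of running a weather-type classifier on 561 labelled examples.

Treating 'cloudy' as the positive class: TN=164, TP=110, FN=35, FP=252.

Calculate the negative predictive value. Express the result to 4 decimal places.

NPV = TN/(TN+FN) = 164/(164+35) = 0.8241

0.8241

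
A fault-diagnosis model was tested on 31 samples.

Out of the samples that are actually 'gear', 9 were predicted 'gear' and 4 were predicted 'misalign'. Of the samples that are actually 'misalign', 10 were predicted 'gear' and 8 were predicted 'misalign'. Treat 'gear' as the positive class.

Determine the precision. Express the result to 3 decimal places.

0.474

Precision = TP/(TP+FP) = 9/(9+10) = 9/19 = 0.474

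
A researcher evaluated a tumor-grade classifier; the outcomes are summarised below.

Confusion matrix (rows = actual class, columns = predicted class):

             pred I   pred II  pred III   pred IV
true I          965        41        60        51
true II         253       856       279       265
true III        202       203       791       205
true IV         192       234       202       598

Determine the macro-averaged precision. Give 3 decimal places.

0.592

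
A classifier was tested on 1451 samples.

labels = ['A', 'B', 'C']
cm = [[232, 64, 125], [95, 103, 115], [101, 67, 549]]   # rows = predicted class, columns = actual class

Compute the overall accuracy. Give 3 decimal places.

Accuracy = trace / total = (232+103+549=884) / 1451 = 884/1451 = 0.609

0.609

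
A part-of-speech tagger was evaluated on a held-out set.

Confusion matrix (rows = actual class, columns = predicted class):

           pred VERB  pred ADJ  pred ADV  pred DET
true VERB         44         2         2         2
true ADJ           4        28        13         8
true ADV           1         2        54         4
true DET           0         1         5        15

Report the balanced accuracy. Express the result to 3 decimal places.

Balanced accuracy = mean of per-class recall.
  VERB: recall = 44/50 = 0.8800
  ADJ: recall = 28/53 = 0.5283
  ADV: recall = 54/61 = 0.8852
  DET: recall = 15/21 = 0.7143
Mean = (0.8800 + 0.5283 + 0.8852 + 0.7143) / 4 = 0.752

0.752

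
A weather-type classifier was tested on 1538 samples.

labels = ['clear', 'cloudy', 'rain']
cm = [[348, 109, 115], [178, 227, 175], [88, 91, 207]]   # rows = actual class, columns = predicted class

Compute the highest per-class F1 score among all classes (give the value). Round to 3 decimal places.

Per-class F1 score (2·TP/(2·TP+FP+FN)):
  clear: TP=348, FP=178+88=266, FN=109+115=224 → 696/1186 = 0.5868
  cloudy: TP=227, FP=109+91=200, FN=178+175=353 → 454/1007 = 0.4508
  rain: TP=207, FP=115+175=290, FN=88+91=179 → 414/883 = 0.4689
Highest is class 'clear' with F1 score = 0.587.

0.587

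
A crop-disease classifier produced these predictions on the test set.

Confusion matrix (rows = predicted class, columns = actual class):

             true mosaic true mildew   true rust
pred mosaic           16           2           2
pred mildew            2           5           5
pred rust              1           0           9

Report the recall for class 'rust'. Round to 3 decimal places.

One-vs-rest for 'rust': TP = diagonal; FP = other classes predicted 'rust'; FN = 'rust' predicted as other.
recall = TP/(TP+FN).
rust: TP=9, FN=2+5=7 → 9/16 = 0.5625

0.563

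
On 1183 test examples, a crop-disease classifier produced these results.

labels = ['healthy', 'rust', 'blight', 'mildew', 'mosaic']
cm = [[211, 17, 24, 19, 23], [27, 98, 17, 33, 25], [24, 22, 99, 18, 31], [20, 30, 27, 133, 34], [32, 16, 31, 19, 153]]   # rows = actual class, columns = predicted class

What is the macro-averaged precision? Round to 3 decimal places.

0.576

Per-class precision (TP/(TP+FP)):
  healthy: TP=211, FP=27+24+20+32=103 → 211/314 = 0.6720
  rust: TP=98, FP=17+22+30+16=85 → 98/183 = 0.5355
  blight: TP=99, FP=24+17+27+31=99 → 99/198 = 0.5000
  mildew: TP=133, FP=19+33+18+19=89 → 133/222 = 0.5991
  mosaic: TP=153, FP=23+25+31+34=113 → 153/266 = 0.5752
Macro-precision = mean = (0.6720 + 0.5355 + 0.5000 + 0.5991 + 0.5752) / 5 = 0.576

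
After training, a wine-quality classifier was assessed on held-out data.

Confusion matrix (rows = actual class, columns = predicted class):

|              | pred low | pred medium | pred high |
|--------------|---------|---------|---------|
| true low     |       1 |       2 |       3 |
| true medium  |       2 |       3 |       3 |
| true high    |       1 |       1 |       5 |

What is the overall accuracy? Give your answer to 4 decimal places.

0.4286

Accuracy = trace / total = (1+3+5=9) / 21 = 9/21 = 0.4286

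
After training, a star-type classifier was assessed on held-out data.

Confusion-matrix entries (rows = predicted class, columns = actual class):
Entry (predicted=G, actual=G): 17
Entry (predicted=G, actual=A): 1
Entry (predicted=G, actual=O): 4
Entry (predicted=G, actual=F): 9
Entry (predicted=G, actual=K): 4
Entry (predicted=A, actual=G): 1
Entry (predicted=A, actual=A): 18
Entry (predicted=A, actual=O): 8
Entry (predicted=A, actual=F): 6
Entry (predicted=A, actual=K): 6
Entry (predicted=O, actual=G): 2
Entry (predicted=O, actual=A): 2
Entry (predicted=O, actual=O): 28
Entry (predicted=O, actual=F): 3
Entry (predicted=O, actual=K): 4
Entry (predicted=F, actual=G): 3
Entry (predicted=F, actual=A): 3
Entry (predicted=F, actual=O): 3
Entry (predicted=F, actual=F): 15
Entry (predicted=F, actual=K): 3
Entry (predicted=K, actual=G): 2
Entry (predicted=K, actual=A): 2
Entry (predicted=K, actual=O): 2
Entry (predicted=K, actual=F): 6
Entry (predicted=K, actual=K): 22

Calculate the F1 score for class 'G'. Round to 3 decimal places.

0.567

Take TP from the diagonal, FP from the rest of the 'G' prediction marginal, FN from the rest of the 'G' actual marginal.
F1 score = 2·TP/(2·TP+FP+FN).
G: TP=17, FP=1+4+9+4=18, FN=1+2+3+2=8 → 34/60 = 0.5667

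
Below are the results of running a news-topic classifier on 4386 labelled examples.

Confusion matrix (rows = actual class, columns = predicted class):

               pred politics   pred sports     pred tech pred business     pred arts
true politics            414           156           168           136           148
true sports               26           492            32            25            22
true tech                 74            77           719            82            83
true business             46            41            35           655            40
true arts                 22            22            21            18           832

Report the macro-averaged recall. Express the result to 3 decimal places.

0.727

Per-class recall (TP/(TP+FN)):
  politics: TP=414, FN=156+168+136+148=608 → 414/1022 = 0.4051
  sports: TP=492, FN=26+32+25+22=105 → 492/597 = 0.8241
  tech: TP=719, FN=74+77+82+83=316 → 719/1035 = 0.6947
  business: TP=655, FN=46+41+35+40=162 → 655/817 = 0.8017
  arts: TP=832, FN=22+22+21+18=83 → 832/915 = 0.9093
Macro-recall = mean = (0.4051 + 0.8241 + 0.6947 + 0.8017 + 0.9093) / 5 = 0.727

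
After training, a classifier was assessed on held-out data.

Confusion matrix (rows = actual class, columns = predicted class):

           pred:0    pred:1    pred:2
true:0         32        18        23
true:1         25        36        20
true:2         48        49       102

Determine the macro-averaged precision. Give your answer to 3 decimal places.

0.453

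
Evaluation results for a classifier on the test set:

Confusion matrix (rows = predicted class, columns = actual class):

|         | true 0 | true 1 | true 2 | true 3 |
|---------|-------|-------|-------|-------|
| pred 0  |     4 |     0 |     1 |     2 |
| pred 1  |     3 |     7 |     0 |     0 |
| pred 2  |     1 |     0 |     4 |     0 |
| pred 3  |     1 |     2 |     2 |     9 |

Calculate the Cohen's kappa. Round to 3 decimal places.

Observed agreement pₒ = trace/N = 24/36 = 0.6667
Expected agreement pₑ = Σ (rowᵢ·colᵢ)/N² = (9·7 + 9·10 + 7·5 + 11·14)/36² = 0.2639
κ = (pₒ − pₑ)/(1 − pₑ) = (0.6667 − 0.2639)/(1 − 0.2639) = 0.547

0.547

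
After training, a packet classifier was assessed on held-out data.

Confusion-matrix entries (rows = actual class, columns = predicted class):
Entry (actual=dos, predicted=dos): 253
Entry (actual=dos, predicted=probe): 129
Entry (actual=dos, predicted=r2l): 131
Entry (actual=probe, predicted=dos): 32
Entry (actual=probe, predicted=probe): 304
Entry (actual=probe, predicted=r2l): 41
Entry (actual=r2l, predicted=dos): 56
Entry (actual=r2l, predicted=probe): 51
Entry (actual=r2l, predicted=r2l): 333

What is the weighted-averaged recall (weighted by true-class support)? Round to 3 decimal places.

Per-class recall (TP/(TP+FN)):
  dos: TP=253, FN=129+131=260 → 253/513 = 0.4932
  probe: TP=304, FN=32+41=73 → 304/377 = 0.8064
  r2l: TP=333, FN=56+51=107 → 333/440 = 0.7568
Weighted-recall = Σ (supportᵢ/N)·recallᵢ with N=1330: (513/1330)·0.4932 + (377/1330)·0.8064 + (440/1330)·0.7568 = 0.669

0.669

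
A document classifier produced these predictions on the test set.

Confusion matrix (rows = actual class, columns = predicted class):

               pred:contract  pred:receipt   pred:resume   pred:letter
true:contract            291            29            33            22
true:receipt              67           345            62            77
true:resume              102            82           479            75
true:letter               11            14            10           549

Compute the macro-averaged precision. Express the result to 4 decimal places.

Per-class precision (TP/(TP+FP)):
  contract: TP=291, FP=67+102+11=180 → 291/471 = 0.61783
  receipt: TP=345, FP=29+82+14=125 → 345/470 = 0.73404
  resume: TP=479, FP=33+62+10=105 → 479/584 = 0.82021
  letter: TP=549, FP=22+77+75=174 → 549/723 = 0.75934
Macro-precision = mean = (0.61783 + 0.73404 + 0.82021 + 0.75934) / 4 = 0.7329

0.7329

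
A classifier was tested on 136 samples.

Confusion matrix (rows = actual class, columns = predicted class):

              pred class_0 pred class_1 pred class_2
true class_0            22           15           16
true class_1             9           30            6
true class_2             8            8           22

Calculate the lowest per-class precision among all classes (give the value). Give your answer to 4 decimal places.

0.5000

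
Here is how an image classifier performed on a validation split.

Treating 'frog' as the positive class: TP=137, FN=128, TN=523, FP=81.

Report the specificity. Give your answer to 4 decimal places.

0.8659

Specificity = TN/(TN+FP) = 523/(523+81) = 0.8659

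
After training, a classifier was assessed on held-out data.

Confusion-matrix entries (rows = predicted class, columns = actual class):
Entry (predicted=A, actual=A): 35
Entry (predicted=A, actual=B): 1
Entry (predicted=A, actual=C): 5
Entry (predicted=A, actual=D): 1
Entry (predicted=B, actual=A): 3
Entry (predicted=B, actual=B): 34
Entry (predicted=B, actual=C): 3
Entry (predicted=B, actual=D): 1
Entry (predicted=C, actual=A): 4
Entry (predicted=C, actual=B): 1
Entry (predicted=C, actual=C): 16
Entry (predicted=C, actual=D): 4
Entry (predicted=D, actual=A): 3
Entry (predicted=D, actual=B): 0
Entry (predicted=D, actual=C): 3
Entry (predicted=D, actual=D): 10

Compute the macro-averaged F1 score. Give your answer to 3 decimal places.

0.732

Per-class F1 score (2·TP/(2·TP+FP+FN)):
  A: TP=35, FP=1+5+1=7, FN=3+4+3=10 → 70/87 = 0.8046
  B: TP=34, FP=3+3+1=7, FN=1+1+0=2 → 68/77 = 0.8831
  C: TP=16, FP=4+1+4=9, FN=5+3+3=11 → 32/52 = 0.6154
  D: TP=10, FP=3+0+3=6, FN=1+1+4=6 → 20/32 = 0.6250
Macro-F1 score = mean = (0.8046 + 0.8831 + 0.6154 + 0.6250) / 4 = 0.732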